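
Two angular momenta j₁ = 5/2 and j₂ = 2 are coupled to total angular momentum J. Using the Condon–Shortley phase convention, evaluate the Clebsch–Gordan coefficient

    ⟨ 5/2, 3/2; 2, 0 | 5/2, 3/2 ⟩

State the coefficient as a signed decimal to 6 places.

-0.119523  (= −√(1/70))

j₁+j₂−J=2  J+j₁−j₂=3  J−j₁+j₂=2  j₁+j₂+J+1=8
(j₁±m₁, j₂±m₂, J±M) = (4,1,2,2,4,1)
P² = 288/35
sum k=0..1:
  [0] +1/8 = 1/8
  [1] −1/6 = -1/6
S = -1/24
C² = P²·S² = 1/70 ; C = -0.119523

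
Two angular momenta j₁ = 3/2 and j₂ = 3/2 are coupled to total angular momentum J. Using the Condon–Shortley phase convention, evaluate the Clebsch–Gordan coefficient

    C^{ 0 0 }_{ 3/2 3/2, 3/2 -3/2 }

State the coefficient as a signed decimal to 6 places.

j₁+j₂−J=3  J+j₁−j₂=0  J−j₁+j₂=0  j₁+j₂+J+1=4
(j₁±m₁, j₂±m₂, J±M) = (3,0,0,3,0,0)
P² = 9
sum k=0..0:
  [0] +1/6 = 1/6
S = 1/6
C² = P²·S² = 1/4 ; C = +0.500000

+√(1/4) ≈ +0.500000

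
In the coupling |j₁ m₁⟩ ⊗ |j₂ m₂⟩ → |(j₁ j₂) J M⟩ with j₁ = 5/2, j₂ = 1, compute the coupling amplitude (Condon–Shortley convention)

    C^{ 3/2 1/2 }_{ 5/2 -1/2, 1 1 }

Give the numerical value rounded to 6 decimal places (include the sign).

+0.447214

√[4·2!3!0!/6! · 2!3!2!0!2!1!] = √(16/5)
  +(−1)^2/∏(2,0,1,0,2,0)! = 1/4  (running 1/4)
⟨..|..⟩ = √(16/5)·(1/4) = +0.447214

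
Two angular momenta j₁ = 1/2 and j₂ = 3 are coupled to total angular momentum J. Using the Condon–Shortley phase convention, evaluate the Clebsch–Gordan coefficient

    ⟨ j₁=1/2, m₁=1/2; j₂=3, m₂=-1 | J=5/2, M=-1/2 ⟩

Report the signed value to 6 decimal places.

triangle: 1!×0!×5!/7! = 120/5040
(j±m)!: 1!×0!×2!×4!×2!×3! = 576
prefactor² = (2J+1)×Δ×N² = 576/7
  k=0: +1/(0!×1!×0!×2!×0!×3!) = 1/12
Σ = 1/12  ⇒  CG² = 576/7×1/12² = 4/7
CG = +√(4/7) = +0.755929

+0.755929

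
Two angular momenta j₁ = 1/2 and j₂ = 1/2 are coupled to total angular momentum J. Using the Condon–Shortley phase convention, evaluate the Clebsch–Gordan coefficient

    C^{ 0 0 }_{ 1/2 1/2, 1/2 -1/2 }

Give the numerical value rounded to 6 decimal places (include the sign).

+0.707107  (= +√(1/2))

j₁+j₂−J=1  J+j₁−j₂=0  J−j₁+j₂=0  j₁+j₂+J+1=2
(j₁±m₁, j₂±m₂, J±M) = (1,0,0,1,0,0)
P² = 1/2
sum k=0..0:
  [0] +1/1 = 1
S = 1
C² = P²·S² = 1/2 ; C = +0.707107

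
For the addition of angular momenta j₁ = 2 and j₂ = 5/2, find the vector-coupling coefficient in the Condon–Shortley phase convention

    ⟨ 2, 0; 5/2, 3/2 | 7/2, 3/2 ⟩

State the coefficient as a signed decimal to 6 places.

−√(2/7) ≈ -0.534522

triangle: 1!×3!×4!/9! = 144/362880
(j±m)!: 2!×2!×4!×1!×5!×2! = 23040
prefactor² = (2J+1)×Δ×N² = 512/7
  k=0: +1/(0!×1!×2!×4!×1!×0!) = 1/48
  k=1: −1/(1!×0!×1!×3!×2!×1!) = -1/12
Σ = -1/16  ⇒  CG² = 512/7×(-1/16)² = 2/7
CG = −√(2/7) = -0.534522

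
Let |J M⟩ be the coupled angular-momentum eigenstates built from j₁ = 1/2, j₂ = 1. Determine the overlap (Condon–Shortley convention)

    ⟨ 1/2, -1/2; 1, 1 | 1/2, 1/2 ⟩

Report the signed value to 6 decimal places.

j₁+j₂−J=1  J+j₁−j₂=0  J−j₁+j₂=1  j₁+j₂+J+1=3
(j₁±m₁, j₂±m₂, J±M) = (0,1,2,0,1,0)
P² = 2/3
sum k=1..1:
  [1] −1/1 = -1
S = -1
C² = P²·S² = 2/3 ; C = -0.816497

-0.816497  (= −√(2/3))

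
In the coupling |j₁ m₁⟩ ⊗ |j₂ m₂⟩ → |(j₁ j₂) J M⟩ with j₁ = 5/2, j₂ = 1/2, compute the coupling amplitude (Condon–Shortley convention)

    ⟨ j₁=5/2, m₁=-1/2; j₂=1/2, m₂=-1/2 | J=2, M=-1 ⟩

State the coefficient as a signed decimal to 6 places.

√[5·1!4!0!/6! · 2!3!0!1!1!3!] = √(12)
  +(−1)^0/∏(0,1,3,0,1,0)! = 1/6  (running 1/6)
⟨..|..⟩ = √(12)·(1/6) = +0.577350

+√(1/3) = +0.577350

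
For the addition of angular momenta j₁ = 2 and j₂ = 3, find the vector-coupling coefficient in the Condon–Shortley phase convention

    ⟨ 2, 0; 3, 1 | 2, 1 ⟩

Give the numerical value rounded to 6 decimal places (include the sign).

√[5·3!1!3!/8! · 2!2!4!2!3!1!] = √(36/7)
  +(−1)^1/∏(1,2,1,3,0,0)! = -1/12  (running -1/12)
  +(−1)^2/∏(2,1,0,2,1,1)! = 1/4  (running 1/6)
⟨..|..⟩ = √(36/7)·(1/6) = +0.377964

+0.377964  (= +√(1/7))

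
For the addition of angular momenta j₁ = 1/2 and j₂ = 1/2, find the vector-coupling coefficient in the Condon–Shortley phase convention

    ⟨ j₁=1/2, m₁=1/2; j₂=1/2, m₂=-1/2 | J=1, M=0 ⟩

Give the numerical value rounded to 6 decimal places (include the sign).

j₁+j₂−J=0  J+j₁−j₂=1  J−j₁+j₂=1  j₁+j₂+J+1=3
(j₁±m₁, j₂±m₂, J±M) = (1,0,0,1,1,1)
P² = 1/2
sum k=0..0:
  [0] +1/1 = 1
S = 1
C² = P²·S² = 1/2 ; C = +0.707107

+0.707107  (= +√(1/2))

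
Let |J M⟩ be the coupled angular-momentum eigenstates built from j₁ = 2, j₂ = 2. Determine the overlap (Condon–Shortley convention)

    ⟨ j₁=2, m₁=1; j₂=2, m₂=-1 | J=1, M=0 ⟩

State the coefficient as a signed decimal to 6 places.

−√(1/10) = -0.316228

triangle: 3!×1!×1!/6! = 6/720
(j±m)!: 3!×1!×1!×3!×1!×1! = 36
prefactor² = (2J+1)×Δ×N² = 9/10
  k=0: +1/(0!×3!×1!×1!×0!×0!) = 1/6
  k=1: −1/(1!×2!×0!×0!×1!×1!) = -1/2
Σ = -1/3  ⇒  CG² = 9/10×(-1/3)² = 1/10
CG = −√(1/10) = -0.316228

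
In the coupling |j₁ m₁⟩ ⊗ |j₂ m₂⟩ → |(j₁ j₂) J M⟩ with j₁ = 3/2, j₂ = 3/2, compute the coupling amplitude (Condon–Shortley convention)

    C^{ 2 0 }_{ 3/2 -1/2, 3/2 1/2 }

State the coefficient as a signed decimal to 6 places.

triangle: 1!*2!*2!/6! = 4/720
(j±m)!: 1!*2!*2!*1!*2!*2! = 16
prefactor² = (2J+1)*Δ*N² = 4/9
  k=0: +1/(0!*1!*2!*2!*0!*0!) = 1/4
  k=1: −1/(1!*0!*1!*1!*1!*1!) = -1
Σ = -3/4  ⇒  CG² = 4/9*(-3/4)² = 1/4
CG = −√(1/4) = -0.500000

-0.500000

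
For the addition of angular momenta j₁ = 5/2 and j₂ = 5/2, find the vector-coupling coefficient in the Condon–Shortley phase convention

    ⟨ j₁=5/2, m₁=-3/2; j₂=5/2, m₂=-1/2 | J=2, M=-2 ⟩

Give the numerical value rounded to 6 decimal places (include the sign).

√[5·3!2!2!/8! · 1!4!2!3!0!4!] = √(144/7)
  +(−1)^2/∏(2,1,2,0,0,2)! = 1/8  (running 1/8)
⟨..|..⟩ = √(144/7)·(1/8) = +0.566947

+0.566947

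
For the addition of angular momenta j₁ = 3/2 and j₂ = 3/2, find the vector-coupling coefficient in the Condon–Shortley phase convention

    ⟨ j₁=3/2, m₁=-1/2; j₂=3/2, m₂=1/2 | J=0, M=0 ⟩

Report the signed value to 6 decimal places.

+√(1/4) ≈ +0.500000

triangle: 3!*0!*0!/4! = 6/24
(j±m)!: 1!*2!*2!*1!*0!*0! = 4
prefactor² = (2J+1)*Δ*N² = 1
  k=2: +1/(2!*1!*0!*0!*0!*0!) = 1/2
Σ = 1/2  ⇒  CG² = 1*1/2² = 1/4
CG = +√(1/4) = +0.500000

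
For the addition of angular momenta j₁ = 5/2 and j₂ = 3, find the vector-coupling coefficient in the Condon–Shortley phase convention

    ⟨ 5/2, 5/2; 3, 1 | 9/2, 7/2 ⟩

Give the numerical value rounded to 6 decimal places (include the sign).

j₁+j₂−J=1  J+j₁−j₂=4  J−j₁+j₂=5  j₁+j₂+J+1=11
(j₁±m₁, j₂±m₂, J±M) = (5,0,4,2,8,1)
P² = 1843200/11
sum k=0..0:
  [0] +1/576 = 1/576
S = 1/576
C² = P²·S² = 50/99 ; C = +0.710669

+0.710669  (= +√(50/99))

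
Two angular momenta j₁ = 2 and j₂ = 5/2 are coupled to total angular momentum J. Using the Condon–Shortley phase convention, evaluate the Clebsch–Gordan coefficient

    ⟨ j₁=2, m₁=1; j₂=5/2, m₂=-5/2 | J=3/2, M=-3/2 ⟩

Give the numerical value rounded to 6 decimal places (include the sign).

triangle: 3!×1!×2!/7! = 12/5040
(j±m)!: 3!×1!×0!×5!×0!×3! = 4320
prefactor² = (2J+1)×Δ×N² = 288/7
  k=0: +1/(0!×3!×1!×0!×0!×2!) = 1/12
Σ = 1/12  ⇒  CG² = 288/7×1/12² = 2/7
CG = +√(2/7) = +0.534522

+0.534522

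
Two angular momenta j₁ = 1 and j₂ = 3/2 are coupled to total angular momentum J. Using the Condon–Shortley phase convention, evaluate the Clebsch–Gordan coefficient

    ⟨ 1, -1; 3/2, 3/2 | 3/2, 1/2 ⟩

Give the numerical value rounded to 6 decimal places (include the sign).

j₁+j₂−J=1  J+j₁−j₂=1  J−j₁+j₂=2  j₁+j₂+J+1=5
(j₁±m₁, j₂±m₂, J±M) = (0,2,3,0,2,1)
P² = 8/5
sum k=1..1:
  [1] −1/2 = -1/2
S = -1/2
C² = P²·S² = 2/5 ; C = -0.632456

−√(2/5) = -0.632456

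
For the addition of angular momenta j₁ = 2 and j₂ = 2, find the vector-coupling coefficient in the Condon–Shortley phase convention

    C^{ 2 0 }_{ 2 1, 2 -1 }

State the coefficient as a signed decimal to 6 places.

j₁+j₂−J=2  J+j₁−j₂=2  J−j₁+j₂=2  j₁+j₂+J+1=7
(j₁±m₁, j₂±m₂, J±M) = (3,1,1,3,2,2)
P² = 8/7
sum k=0..1:
  [0] +1/2 = 1/2
  [1] −1/4 = -1/4
S = 1/4
C² = P²·S² = 1/14 ; C = +0.267261

+√(1/14) ≈ +0.267261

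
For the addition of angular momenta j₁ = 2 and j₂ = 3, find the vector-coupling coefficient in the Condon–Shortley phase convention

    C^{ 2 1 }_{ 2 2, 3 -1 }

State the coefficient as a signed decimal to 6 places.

+0.462910  (= +√(3/14))

j₁+j₂−J=3  J+j₁−j₂=1  J−j₁+j₂=3  j₁+j₂+J+1=8
(j₁±m₁, j₂±m₂, J±M) = (4,0,2,4,3,1)
P² = 216/7
sum k=0..0:
  [0] +1/12 = 1/12
S = 1/12
C² = P²·S² = 3/14 ; C = +0.462910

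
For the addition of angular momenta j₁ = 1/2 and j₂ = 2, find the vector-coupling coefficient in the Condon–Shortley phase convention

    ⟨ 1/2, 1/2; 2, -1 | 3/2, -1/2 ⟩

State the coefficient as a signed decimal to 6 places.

√[4·1!0!3!/5! · 1!0!1!3!1!2!] = √(12/5)
  +(−1)^0/∏(0,1,0,1,0,2)! = 1/2  (running 1/2)
⟨..|..⟩ = √(12/5)·(1/2) = +0.774597

+0.774597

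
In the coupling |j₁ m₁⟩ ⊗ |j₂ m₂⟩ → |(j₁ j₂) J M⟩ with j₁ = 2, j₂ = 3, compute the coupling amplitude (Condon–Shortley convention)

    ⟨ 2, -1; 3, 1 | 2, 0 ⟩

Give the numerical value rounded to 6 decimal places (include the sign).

+0.377964  (= +√(1/7))

√[5·3!1!3!/8! · 1!3!4!2!2!2!] = √(36/7)
  +(−1)^2/∏(2,1,1,2,0,1)! = 1/4  (running 1/4)
  +(−1)^3/∏(3,0,0,1,1,2)! = -1/12  (running 1/6)
⟨..|..⟩ = √(36/7)·(1/6) = +0.377964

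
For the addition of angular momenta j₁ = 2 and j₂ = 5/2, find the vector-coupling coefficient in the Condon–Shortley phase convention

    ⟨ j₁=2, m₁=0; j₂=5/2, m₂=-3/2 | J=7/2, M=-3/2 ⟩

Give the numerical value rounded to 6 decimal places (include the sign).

triangle: 1!*3!*4!/9! = 144/362880
(j±m)!: 2!*2!*1!*4!*2!*5! = 23040
prefactor² = (2J+1)*Δ*N² = 512/7
  k=0: +1/(0!*1!*2!*1!*1!*3!) = 1/12
  k=1: −1/(1!*0!*1!*0!*2!*4!) = -1/48
Σ = 1/16  ⇒  CG² = 512/7*1/16² = 2/7
CG = +√(2/7) = +0.534522

+√(2/7) = +0.534522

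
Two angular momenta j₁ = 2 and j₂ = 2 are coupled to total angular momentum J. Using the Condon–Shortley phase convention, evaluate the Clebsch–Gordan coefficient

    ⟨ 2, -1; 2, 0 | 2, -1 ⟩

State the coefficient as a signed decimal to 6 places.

−√(1/14) = -0.267261

√[5·2!2!2!/7! · 1!3!2!2!1!3!] = √(8/7)
  +(−1)^1/∏(1,1,2,1,0,1)! = -1/2  (running -1/2)
  +(−1)^2/∏(2,0,1,0,1,2)! = 1/4  (running -1/4)
⟨..|..⟩ = √(8/7)·(-1/4) = -0.267261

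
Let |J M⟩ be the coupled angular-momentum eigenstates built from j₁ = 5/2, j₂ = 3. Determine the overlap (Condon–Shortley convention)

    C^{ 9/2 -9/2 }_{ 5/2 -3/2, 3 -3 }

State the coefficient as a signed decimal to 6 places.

triangle: 1!×4!×5!/11! = 2880/39916800
(j±m)!: 1!×4!×0!×6!×0!×9! = 6270566400
prefactor² = (2J+1)×Δ×N² = 49766400/11
  k=0: +1/(0!×1!×4!×0!×0!×5!) = 1/2880
Σ = 1/2880  ⇒  CG² = 49766400/11×1/2880² = 6/11
CG = +√(6/11) = +0.738549

+0.738549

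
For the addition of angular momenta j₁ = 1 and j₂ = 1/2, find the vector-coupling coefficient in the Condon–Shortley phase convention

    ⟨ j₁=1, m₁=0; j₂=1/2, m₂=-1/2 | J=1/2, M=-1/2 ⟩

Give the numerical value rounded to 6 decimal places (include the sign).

+√(1/3) ≈ +0.577350

triangle: 1!·1!·0!/3! = 1/6
(j±m)!: 1!·1!·0!·1!·0!·1! = 1
prefactor² = (2J+1)·Δ·N² = 1/3
  k=0: +1/(0!·1!·1!·0!·0!·0!) = 1
Σ = 1  ⇒  CG² = 1/3·1² = 1/3
CG = +√(1/3) = +0.577350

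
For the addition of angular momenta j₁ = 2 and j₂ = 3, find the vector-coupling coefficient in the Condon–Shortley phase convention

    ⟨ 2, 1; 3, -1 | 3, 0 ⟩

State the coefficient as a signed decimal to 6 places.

+0.182574  (= +√(1/30))

√[7·2!2!4!/9! · 3!1!2!4!3!3!] = √(96/5)
  +(−1)^0/∏(0,2,1,2,1,2)! = 1/8  (running 1/8)
  +(−1)^1/∏(1,1,0,1,2,3)! = -1/12  (running 1/24)
⟨..|..⟩ = √(96/5)·(1/24) = +0.182574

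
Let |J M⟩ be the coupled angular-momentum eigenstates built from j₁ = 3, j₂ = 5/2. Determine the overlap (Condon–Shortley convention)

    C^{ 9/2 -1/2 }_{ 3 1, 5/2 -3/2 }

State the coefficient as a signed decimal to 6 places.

+0.594588

√[10·1!5!4!/11! · 4!2!1!4!4!5!] = √(184320/77)
  +(−1)^0/∏(0,1,2,1,3,3)! = 1/72  (running 1/72)
  +(−1)^1/∏(1,0,1,0,4,4)! = -1/576  (running 7/576)
⟨..|..⟩ = √(184320/77)·(7/576) = +0.594588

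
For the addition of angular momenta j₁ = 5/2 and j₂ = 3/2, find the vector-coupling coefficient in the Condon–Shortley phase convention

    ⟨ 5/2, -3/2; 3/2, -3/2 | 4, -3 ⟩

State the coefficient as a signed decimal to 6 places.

+0.790569  (= +√(5/8))

√[9·0!5!3!/9! · 1!4!0!3!1!7!] = √(12960)
  +(−1)^0/∏(0,0,4,0,1,3)! = 1/144  (running 1/144)
⟨..|..⟩ = √(12960)·(1/144) = +0.790569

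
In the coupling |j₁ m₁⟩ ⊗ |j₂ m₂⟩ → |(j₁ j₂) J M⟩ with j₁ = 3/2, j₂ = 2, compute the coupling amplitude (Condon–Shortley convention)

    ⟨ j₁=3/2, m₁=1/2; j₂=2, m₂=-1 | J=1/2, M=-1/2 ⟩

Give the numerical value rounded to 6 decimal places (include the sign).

-0.547723  (= −√(3/10))

√[2·3!0!1!/5! · 2!1!1!3!0!1!] = √(6/5)
  +(−1)^1/∏(1,2,0,0,0,1)! = -1/2  (running -1/2)
⟨..|..⟩ = √(6/5)·(-1/2) = -0.547723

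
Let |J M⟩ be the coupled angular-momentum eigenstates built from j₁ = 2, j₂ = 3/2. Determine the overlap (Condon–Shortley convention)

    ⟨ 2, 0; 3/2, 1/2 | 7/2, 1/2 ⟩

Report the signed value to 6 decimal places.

+√(18/35) = +0.717137

triangle: 0!×4!×3!/8! = 144/40320
(j±m)!: 2!×2!×2!×1!×4!×3! = 1152
prefactor² = (2J+1)×Δ×N² = 1152/35
  k=0: +1/(0!×0!×2!×2!×2!×1!) = 1/8
Σ = 1/8  ⇒  CG² = 1152/35×1/8² = 18/35
CG = +√(18/35) = +0.717137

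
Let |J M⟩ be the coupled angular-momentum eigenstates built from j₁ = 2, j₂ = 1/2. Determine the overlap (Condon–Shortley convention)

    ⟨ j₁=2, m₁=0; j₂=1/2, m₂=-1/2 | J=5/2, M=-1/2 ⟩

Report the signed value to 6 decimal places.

j₁+j₂−J=0  J+j₁−j₂=4  J−j₁+j₂=1  j₁+j₂+J+1=6
(j₁±m₁, j₂±m₂, J±M) = (2,2,0,1,2,3)
P² = 48/5
sum k=0..0:
  [0] +1/4 = 1/4
S = 1/4
C² = P²·S² = 3/5 ; C = +0.774597

+√(3/5) ≈ +0.774597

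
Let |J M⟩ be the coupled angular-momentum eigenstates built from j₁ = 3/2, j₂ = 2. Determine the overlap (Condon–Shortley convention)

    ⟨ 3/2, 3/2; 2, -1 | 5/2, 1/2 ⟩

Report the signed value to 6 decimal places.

triangle: 1!×2!×3!/7! = 12/5040
(j±m)!: 3!×0!×1!×3!×3!×2! = 432
prefactor² = (2J+1)×Δ×N² = 216/35
  k=0: +1/(0!×1!×0!×1!×2!×2!) = 1/4
Σ = 1/4  ⇒  CG² = 216/35×1/4² = 27/70
CG = +√(27/70) = +0.621059

+0.621059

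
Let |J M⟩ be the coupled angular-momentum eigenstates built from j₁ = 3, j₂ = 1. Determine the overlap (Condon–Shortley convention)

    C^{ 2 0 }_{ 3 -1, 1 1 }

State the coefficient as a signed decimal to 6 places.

√[5·2!4!0!/7! · 2!4!2!0!2!2!] = √(128/7)
  +(−1)^2/∏(2,0,2,0,2,0)! = 1/8  (running 1/8)
⟨..|..⟩ = √(128/7)·(1/8) = +0.534522

+√(2/7) ≈ +0.534522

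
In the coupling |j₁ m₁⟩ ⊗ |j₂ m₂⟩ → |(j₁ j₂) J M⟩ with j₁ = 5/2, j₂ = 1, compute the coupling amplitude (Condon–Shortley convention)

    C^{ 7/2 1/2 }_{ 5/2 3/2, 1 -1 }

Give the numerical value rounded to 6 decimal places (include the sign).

j₁+j₂−J=0  J+j₁−j₂=5  J−j₁+j₂=2  j₁+j₂+J+1=8
(j₁±m₁, j₂±m₂, J±M) = (4,1,0,2,4,3)
P² = 2304/7
sum k=0..0:
  [0] +1/48 = 1/48
S = 1/48
C² = P²·S² = 1/7 ; C = +0.377964

+0.377964  (= +√(1/7))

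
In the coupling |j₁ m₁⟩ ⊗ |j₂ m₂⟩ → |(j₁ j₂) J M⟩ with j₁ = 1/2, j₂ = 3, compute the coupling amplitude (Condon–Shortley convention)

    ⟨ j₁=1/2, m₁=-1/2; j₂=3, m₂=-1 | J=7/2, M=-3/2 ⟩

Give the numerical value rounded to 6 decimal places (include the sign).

√[8·0!1!6!/8! · 0!1!2!4!2!5!] = √(11520/7)
  +(−1)^0/∏(0,0,1,2,0,4)! = 1/48  (running 1/48)
⟨..|..⟩ = √(11520/7)·(1/48) = +0.845154

+0.845154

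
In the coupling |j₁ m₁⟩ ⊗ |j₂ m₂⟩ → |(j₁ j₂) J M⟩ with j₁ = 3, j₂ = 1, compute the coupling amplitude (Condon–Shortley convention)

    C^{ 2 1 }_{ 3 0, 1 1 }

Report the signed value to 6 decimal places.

+√(1/7) = +0.377964

triangle: 2!·4!·0!/7! = 48/5040
(j±m)!: 3!·3!·2!·0!·3!·1! = 432
prefactor² = (2J+1)·Δ·N² = 144/7
  k=2: +1/(2!·0!·1!·0!·3!·0!) = 1/12
Σ = 1/12  ⇒  CG² = 144/7·1/12² = 1/7
CG = +√(1/7) = +0.377964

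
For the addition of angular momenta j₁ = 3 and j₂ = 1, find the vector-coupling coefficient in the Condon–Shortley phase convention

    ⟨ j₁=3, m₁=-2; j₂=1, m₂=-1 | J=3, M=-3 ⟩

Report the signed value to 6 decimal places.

√[7·1!5!1!/8! · 1!5!0!2!0!6!] = √(3600)
  +(−1)^0/∏(0,1,5,0,0,1)! = 1/120  (running 1/120)
⟨..|..⟩ = √(3600)·(1/120) = +0.500000

+0.500000  (= +√(1/4))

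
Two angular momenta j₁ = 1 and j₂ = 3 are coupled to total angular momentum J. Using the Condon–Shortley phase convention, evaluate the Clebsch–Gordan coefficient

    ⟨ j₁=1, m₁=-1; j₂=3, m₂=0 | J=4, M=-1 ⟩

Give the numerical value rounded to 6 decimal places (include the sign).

j₁+j₂−J=0  J+j₁−j₂=2  J−j₁+j₂=6  j₁+j₂+J+1=9
(j₁±m₁, j₂±m₂, J±M) = (0,2,3,3,3,5)
P² = 12960/7
sum k=0..0:
  [0] +1/72 = 1/72
S = 1/72
C² = P²·S² = 5/14 ; C = +0.597614

+0.597614  (= +√(5/14))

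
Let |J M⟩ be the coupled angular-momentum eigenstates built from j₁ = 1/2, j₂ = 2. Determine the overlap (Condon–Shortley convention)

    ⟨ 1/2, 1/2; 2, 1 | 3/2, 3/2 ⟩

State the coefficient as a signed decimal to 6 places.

√[4·1!0!3!/5! · 1!0!3!1!3!0!] = √(36/5)
  +(−1)^0/∏(0,1,0,3,0,0)! = 1/6  (running 1/6)
⟨..|..⟩ = √(36/5)·(1/6) = +0.447214

+0.447214  (= +√(1/5))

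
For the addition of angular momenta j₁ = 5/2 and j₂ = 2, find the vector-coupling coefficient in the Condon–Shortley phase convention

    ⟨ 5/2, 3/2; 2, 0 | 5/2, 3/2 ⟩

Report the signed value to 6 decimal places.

−√(1/70) = -0.119523

√[6·2!3!2!/8! · 4!1!2!2!4!1!] = √(288/35)
  +(−1)^0/∏(0,2,1,2,2,0)! = 1/8  (running 1/8)
  +(−1)^1/∏(1,1,0,1,3,1)! = -1/6  (running -1/24)
⟨..|..⟩ = √(288/35)·(-1/24) = -0.119523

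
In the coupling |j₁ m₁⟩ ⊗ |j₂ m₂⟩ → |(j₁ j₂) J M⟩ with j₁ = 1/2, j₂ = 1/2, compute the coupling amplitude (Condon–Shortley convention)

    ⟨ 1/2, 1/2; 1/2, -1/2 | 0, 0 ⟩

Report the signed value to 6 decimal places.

j₁+j₂−J=1  J+j₁−j₂=0  J−j₁+j₂=0  j₁+j₂+J+1=2
(j₁±m₁, j₂±m₂, J±M) = (1,0,0,1,0,0)
P² = 1/2
sum k=0..0:
  [0] +1/1 = 1
S = 1
C² = P²·S² = 1/2 ; C = +0.707107

+0.707107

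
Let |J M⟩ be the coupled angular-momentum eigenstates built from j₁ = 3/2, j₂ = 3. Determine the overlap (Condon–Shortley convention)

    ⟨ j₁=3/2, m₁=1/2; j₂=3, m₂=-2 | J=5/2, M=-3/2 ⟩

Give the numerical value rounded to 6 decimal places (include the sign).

√[6·2!1!4!/8! · 2!1!1!5!1!4!] = √(288/7)
  +(−1)^0/∏(0,2,1,1,0,3)! = 1/12  (running 1/12)
  +(−1)^1/∏(1,1,0,0,1,4)! = -1/24  (running 1/24)
⟨..|..⟩ = √(288/7)·(1/24) = +0.267261

+0.267261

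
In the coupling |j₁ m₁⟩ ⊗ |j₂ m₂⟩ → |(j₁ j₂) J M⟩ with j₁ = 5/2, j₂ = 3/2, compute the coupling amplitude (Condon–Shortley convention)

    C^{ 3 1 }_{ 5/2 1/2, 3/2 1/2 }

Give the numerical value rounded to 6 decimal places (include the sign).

-0.129099  (= −√(1/60))

triangle: 1!·4!·2!/8! = 48/40320
(j±m)!: 3!·2!·2!·1!·4!·2! = 1152
prefactor² = (2J+1)·Δ·N² = 48/5
  k=0: +1/(0!·1!·2!·2!·2!·0!) = 1/8
  k=1: −1/(1!·0!·1!·1!·3!·1!) = -1/6
Σ = -1/24  ⇒  CG² = 48/5·(-1/24)² = 1/60
CG = −√(1/60) = -0.129099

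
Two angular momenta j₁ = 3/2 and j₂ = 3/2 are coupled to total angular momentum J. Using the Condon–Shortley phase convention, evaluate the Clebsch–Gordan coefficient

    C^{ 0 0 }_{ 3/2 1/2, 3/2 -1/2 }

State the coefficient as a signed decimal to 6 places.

triangle: 3!*0!*0!/4! = 6/24
(j±m)!: 2!*1!*1!*2!*0!*0! = 4
prefactor² = (2J+1)*Δ*N² = 1
  k=1: −1/(1!*2!*0!*0!*0!*0!) = -1/2
Σ = -1/2  ⇒  CG² = 1*(-1/2)² = 1/4
CG = −√(1/4) = -0.500000

−√(1/4) ≈ -0.500000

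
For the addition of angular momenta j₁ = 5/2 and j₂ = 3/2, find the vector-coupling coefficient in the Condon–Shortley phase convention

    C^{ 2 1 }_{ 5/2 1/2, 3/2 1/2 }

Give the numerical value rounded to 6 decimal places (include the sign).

-0.545545

triangle: 2!·3!·1!/7! = 12/5040
(j±m)!: 3!·2!·2!·1!·3!·1! = 144
prefactor² = (2J+1)·Δ·N² = 12/7
  k=1: −1/(1!·1!·1!·1!·2!·0!) = -1/2
  k=2: +1/(2!·0!·0!·0!·3!·1!) = 1/12
Σ = -5/12  ⇒  CG² = 12/7·(-5/12)² = 25/84
CG = −√(25/84) = -0.545545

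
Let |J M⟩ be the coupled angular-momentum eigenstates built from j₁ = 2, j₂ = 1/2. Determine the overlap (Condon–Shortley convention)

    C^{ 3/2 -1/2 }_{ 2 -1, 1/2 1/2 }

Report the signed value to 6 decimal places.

triangle: 1!×3!×0!/5! = 6/120
(j±m)!: 1!×3!×1!×0!×1!×2! = 12
prefactor² = (2J+1)×Δ×N² = 12/5
  k=1: −1/(1!×0!×2!×0!×1!×0!) = -1/2
Σ = -1/2  ⇒  CG² = 12/5×(-1/2)² = 3/5
CG = −√(3/5) = -0.774597

−√(3/5) = -0.774597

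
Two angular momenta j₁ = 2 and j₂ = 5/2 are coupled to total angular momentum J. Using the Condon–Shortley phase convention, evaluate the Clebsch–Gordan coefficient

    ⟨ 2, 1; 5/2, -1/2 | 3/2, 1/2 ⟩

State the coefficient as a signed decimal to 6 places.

triangle: 3!·1!·2!/7! = 12/5040
(j±m)!: 3!·1!·2!·3!·2!·1! = 144
prefactor² = (2J+1)·Δ·N² = 48/35
  k=0: +1/(0!·3!·1!·2!·0!·0!) = 1/12
  k=1: −1/(1!·2!·0!·1!·1!·1!) = -1/2
Σ = -5/12  ⇒  CG² = 48/35·(-5/12)² = 5/21
CG = −√(5/21) = -0.487950

−√(5/21) = -0.487950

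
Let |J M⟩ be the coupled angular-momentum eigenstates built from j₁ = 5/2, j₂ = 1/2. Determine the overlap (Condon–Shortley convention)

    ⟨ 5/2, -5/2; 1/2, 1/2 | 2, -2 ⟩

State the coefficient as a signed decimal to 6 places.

-0.912871  (= −√(5/6))

triangle: 1!·4!·0!/6! = 24/720
(j±m)!: 0!·5!·1!·0!·0!·4! = 2880
prefactor² = (2J+1)·Δ·N² = 480
  k=1: −1/(1!·0!·4!·0!·0!·0!) = -1/24
Σ = -1/24  ⇒  CG² = 480·(-1/24)² = 5/6
CG = −√(5/6) = -0.912871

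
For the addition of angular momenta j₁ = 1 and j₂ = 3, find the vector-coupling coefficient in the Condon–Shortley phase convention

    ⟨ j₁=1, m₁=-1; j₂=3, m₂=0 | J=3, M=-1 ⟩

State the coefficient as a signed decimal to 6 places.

triangle: 1!·1!·5!/8! = 120/40320
(j±m)!: 0!·2!·3!·3!·2!·4! = 3456
prefactor² = (2J+1)·Δ·N² = 72
  k=1: −1/(1!·0!·1!·2!·0!·3!) = -1/12
Σ = -1/12  ⇒  CG² = 72·(-1/12)² = 1/2
CG = −√(1/2) = -0.707107

-0.707107  (= −√(1/2))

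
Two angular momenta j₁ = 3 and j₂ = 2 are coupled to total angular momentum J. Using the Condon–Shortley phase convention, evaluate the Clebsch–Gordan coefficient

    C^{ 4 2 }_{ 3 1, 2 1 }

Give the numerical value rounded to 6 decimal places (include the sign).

-0.188982

√[9·1!5!3!/10! · 4!2!3!1!6!2!] = √(5184/7)
  +(−1)^0/∏(0,1,2,3,3,0)! = 1/72  (running 1/72)
  +(−1)^1/∏(1,0,1,2,4,1)! = -1/48  (running -1/144)
⟨..|..⟩ = √(5184/7)·(-1/144) = -0.188982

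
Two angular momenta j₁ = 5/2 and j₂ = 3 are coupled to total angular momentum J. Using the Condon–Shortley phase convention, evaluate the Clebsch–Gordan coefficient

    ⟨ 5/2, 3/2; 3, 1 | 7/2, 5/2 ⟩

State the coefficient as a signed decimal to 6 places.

√[8·2!3!4!/10! · 4!1!4!2!6!1!] = √(18432/35)
  +(−1)^0/∏(0,2,1,4,2,0)! = 1/96  (running 1/96)
  +(−1)^1/∏(1,1,0,3,3,1)! = -1/36  (running -5/288)
⟨..|..⟩ = √(18432/35)·(-5/288) = -0.398410

-0.398410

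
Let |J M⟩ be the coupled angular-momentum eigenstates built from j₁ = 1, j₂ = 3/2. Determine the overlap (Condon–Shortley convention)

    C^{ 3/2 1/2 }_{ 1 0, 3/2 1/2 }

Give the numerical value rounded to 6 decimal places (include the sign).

√[4·1!1!2!/5! · 1!1!2!1!2!1!] = √(4/15)
  +(−1)^0/∏(0,1,1,2,0,0)! = 1/2  (running 1/2)
  +(−1)^1/∏(1,0,0,1,1,1)! = -1  (running -1/2)
⟨..|..⟩ = √(4/15)·(-1/2) = -0.258199

-0.258199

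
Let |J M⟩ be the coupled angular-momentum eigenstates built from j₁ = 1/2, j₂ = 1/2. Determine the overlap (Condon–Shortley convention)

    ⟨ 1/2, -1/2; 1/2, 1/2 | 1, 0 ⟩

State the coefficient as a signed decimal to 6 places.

triangle: 0!·1!·1!/3! = 1/6
(j±m)!: 0!·1!·1!·0!·1!·1! = 1
prefactor² = (2J+1)·Δ·N² = 1/2
  k=0: +1/(0!·0!·1!·1!·0!·0!) = 1
Σ = 1  ⇒  CG² = 1/2·1² = 1/2
CG = +√(1/2) = +0.707107

+√(1/2) = +0.707107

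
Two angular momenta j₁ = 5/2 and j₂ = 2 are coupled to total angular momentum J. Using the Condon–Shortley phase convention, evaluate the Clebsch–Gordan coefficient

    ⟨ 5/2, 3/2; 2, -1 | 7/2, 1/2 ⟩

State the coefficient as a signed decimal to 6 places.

+√(121/315) = +0.619780

triangle: 1!×4!×3!/9! = 144/362880
(j±m)!: 4!×1!×1!×3!×4!×3! = 20736
prefactor² = (2J+1)×Δ×N² = 2304/35
  k=0: +1/(0!×1!×1!×1!×3!×2!) = 1/12
  k=1: −1/(1!×0!×0!×0!×4!×3!) = -1/144
Σ = 11/144  ⇒  CG² = 2304/35×11/144² = 121/315
CG = +√(121/315) = +0.619780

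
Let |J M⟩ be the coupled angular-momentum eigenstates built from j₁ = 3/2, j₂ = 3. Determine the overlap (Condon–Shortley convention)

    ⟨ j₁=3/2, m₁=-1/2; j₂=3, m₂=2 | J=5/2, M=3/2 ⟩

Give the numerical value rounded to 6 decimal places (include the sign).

+0.267261

triangle: 2!*1!*4!/8! = 48/40320
(j±m)!: 1!*2!*5!*1!*4!*1! = 5760
prefactor² = (2J+1)*Δ*N² = 288/7
  k=1: −1/(1!*1!*1!*4!*0!*0!) = -1/24
  k=2: +1/(2!*0!*0!*3!*1!*1!) = 1/12
Σ = 1/24  ⇒  CG² = 288/7*1/24² = 1/14
CG = +√(1/14) = +0.267261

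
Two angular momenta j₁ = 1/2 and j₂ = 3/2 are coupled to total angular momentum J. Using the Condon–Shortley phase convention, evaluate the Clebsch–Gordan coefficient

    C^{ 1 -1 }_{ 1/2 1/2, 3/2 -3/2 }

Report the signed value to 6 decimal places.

triangle: 1!·0!·2!/4! = 2/24
(j±m)!: 1!·0!·0!·3!·0!·2! = 12
prefactor² = (2J+1)·Δ·N² = 3
  k=0: +1/(0!·1!·0!·0!·0!·2!) = 1/2
Σ = 1/2  ⇒  CG² = 3·1/2² = 3/4
CG = +√(3/4) = +0.866025

+0.866025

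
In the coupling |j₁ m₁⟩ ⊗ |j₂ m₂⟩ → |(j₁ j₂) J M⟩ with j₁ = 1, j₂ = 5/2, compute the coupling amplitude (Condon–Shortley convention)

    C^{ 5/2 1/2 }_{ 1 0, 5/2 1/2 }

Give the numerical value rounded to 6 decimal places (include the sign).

-0.169031

√[6·1!1!4!/7! · 1!1!3!2!3!2!] = √(144/35)
  +(−1)^0/∏(0,1,1,3,0,1)! = 1/6  (running 1/6)
  +(−1)^1/∏(1,0,0,2,1,2)! = -1/4  (running -1/12)
⟨..|..⟩ = √(144/35)·(-1/12) = -0.169031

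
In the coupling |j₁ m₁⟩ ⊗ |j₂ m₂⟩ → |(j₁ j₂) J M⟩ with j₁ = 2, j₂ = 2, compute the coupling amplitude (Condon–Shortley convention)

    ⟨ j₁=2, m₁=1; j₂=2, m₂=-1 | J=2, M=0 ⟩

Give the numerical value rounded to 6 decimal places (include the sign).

triangle: 2!*2!*2!/7! = 8/5040
(j±m)!: 3!*1!*1!*3!*2!*2! = 144
prefactor² = (2J+1)*Δ*N² = 8/7
  k=0: +1/(0!*2!*1!*1!*1!*1!) = 1/2
  k=1: −1/(1!*1!*0!*0!*2!*2!) = -1/4
Σ = 1/4  ⇒  CG² = 8/7*1/4² = 1/14
CG = +√(1/14) = +0.267261

+0.267261  (= +√(1/14))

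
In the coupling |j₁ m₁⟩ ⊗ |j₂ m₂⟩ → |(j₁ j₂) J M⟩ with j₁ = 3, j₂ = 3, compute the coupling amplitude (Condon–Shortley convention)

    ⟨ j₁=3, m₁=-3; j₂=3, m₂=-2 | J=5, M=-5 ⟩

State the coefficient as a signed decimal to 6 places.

−√(1/2) ≈ -0.707107

triangle: 1!·5!·5!/12! = 14400/479001600
(j±m)!: 0!·6!·1!·5!·0!·10! = 313528320000
prefactor² = (2J+1)·Δ·N² = 103680000
  k=1: −1/(1!·0!·5!·0!·0!·5!) = -1/14400
Σ = -1/14400  ⇒  CG² = 103680000·(-1/14400)² = 1/2
CG = −√(1/2) = -0.707107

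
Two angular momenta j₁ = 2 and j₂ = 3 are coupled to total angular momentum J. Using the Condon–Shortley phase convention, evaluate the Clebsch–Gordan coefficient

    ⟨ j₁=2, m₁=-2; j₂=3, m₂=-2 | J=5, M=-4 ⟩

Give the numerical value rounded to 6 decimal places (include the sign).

√[11·0!4!6!/11! · 0!4!1!5!1!9!] = √(4976640)
  +(−1)^0/∏(0,0,4,1,0,5)! = 1/2880  (running 1/2880)
⟨..|..⟩ = √(4976640)·(1/2880) = +0.774597

+0.774597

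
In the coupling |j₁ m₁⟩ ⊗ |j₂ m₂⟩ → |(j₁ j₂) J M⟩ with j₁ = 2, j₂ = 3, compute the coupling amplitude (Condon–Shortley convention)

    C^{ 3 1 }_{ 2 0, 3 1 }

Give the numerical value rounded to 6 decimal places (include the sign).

j₁+j₂−J=2  J+j₁−j₂=2  J−j₁+j₂=4  j₁+j₂+J+1=9
(j₁±m₁, j₂±m₂, J±M) = (2,2,4,2,4,2)
P² = 256/15
sum k=0..2:
  [0] +1/96 = 1/96
  [1] −1/6 = -1/6
  [2] +1/16 = 1/16
S = -3/32
C² = P²·S² = 3/20 ; C = -0.387298

-0.387298  (= −√(3/20))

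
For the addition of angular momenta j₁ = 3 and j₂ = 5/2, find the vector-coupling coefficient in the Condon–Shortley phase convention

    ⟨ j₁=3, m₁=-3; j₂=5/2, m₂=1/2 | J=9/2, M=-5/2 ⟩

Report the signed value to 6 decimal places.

−√(3/11) ≈ -0.522233

√[10·1!5!4!/11! · 0!6!3!2!2!7!] = √(691200/11)
  +(−1)^1/∏(1,0,5,2,0,2)! = -1/480  (running -1/480)
⟨..|..⟩ = √(691200/11)·(-1/480) = -0.522233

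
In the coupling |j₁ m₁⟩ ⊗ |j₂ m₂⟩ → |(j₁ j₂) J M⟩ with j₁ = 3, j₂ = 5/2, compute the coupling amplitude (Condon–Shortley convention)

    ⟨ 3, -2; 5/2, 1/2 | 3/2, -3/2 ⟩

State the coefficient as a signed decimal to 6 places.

-0.534522

√[4·4!2!1!/8! · 1!5!3!2!0!3!] = √(288/7)
  +(−1)^3/∏(3,1,2,0,0,1)! = -1/12  (running -1/12)
⟨..|..⟩ = √(288/7)·(-1/12) = -0.534522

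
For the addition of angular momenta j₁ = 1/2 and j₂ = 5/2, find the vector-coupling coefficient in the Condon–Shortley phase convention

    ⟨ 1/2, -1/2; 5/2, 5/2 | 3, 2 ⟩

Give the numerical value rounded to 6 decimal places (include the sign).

+√(1/6) ≈ +0.408248

triangle: 0!×1!×5!/7! = 120/5040
(j±m)!: 0!×1!×5!×0!×5!×1! = 14400
prefactor² = (2J+1)×Δ×N² = 2400
  k=0: +1/(0!×0!×1!×5!×0!×0!) = 1/120
Σ = 1/120  ⇒  CG² = 2400×1/120² = 1/6
CG = +√(1/6) = +0.408248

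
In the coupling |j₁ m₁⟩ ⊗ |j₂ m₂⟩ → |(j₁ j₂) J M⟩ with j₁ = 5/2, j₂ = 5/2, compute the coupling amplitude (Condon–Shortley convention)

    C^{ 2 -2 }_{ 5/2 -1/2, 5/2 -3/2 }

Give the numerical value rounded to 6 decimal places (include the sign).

j₁+j₂−J=3  J+j₁−j₂=2  J−j₁+j₂=2  j₁+j₂+J+1=8
(j₁±m₁, j₂±m₂, J±M) = (2,3,1,4,0,4)
P² = 144/7
sum k=1..1:
  [1] −1/8 = -1/8
S = -1/8
C² = P²·S² = 9/28 ; C = -0.566947

-0.566947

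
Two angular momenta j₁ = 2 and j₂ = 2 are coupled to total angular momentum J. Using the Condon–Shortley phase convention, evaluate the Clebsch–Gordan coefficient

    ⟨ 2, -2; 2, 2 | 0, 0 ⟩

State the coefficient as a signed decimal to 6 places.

√[1·4!0!0!/5! · 0!4!4!0!0!0!] = √(576/5)
  +(−1)^4/∏(4,0,0,0,0,0)! = 1/24  (running 1/24)
⟨..|..⟩ = √(576/5)·(1/24) = +0.447214

+√(1/5) = +0.447214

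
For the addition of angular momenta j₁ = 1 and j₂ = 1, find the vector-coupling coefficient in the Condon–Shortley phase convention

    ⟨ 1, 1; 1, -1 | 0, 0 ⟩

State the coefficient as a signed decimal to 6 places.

j₁+j₂−J=2  J+j₁−j₂=0  J−j₁+j₂=0  j₁+j₂+J+1=3
(j₁±m₁, j₂±m₂, J±M) = (2,0,0,2,0,0)
P² = 4/3
sum k=0..0:
  [0] +1/2 = 1/2
S = 1/2
C² = P²·S² = 1/3 ; C = +0.577350

+√(1/3) ≈ +0.577350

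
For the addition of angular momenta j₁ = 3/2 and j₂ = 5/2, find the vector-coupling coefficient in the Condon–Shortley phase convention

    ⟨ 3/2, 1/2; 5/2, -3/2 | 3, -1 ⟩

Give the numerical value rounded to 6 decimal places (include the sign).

+√(49/120) ≈ +0.639010

√[7·1!2!4!/8! · 2!1!1!4!2!4!] = √(96/5)
  +(−1)^0/∏(0,1,1,1,1,3)! = 1/6  (running 1/6)
  +(−1)^1/∏(1,0,0,0,2,4)! = -1/48  (running 7/48)
⟨..|..⟩ = √(96/5)·(7/48) = +0.639010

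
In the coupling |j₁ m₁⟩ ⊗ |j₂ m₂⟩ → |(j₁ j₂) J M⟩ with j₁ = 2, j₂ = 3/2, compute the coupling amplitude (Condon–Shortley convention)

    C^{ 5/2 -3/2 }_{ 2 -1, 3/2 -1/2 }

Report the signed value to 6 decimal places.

triangle: 1!*3!*2!/7! = 12/5040
(j±m)!: 1!*3!*1!*2!*1!*4! = 288
prefactor² = (2J+1)*Δ*N² = 144/35
  k=0: +1/(0!*1!*3!*1!*0!*1!) = 1/6
  k=1: −1/(1!*0!*2!*0!*1!*2!) = -1/4
Σ = -1/12  ⇒  CG² = 144/35*(-1/12)² = 1/35
CG = −√(1/35) = -0.169031

-0.169031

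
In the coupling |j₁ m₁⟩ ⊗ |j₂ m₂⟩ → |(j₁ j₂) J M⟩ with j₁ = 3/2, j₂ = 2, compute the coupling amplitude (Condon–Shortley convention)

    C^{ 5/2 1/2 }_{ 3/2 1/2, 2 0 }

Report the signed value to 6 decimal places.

j₁+j₂−J=1  J+j₁−j₂=2  J−j₁+j₂=3  j₁+j₂+J+1=7
(j₁±m₁, j₂±m₂, J±M) = (2,1,2,2,3,2)
P² = 48/35
sum k=0..1:
  [0] +1/2 = 1/2
  [1] −1/4 = -1/4
S = 1/4
C² = P²·S² = 3/35 ; C = +0.292770

+0.292770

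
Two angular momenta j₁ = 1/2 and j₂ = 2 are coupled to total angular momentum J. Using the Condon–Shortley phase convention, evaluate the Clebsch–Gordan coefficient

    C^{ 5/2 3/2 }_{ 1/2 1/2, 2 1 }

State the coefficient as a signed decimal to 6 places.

+0.894427  (= +√(4/5))

j₁+j₂−J=0  J+j₁−j₂=1  J−j₁+j₂=4  j₁+j₂+J+1=6
(j₁±m₁, j₂±m₂, J±M) = (1,0,3,1,4,1)
P² = 144/5
sum k=0..0:
  [0] +1/6 = 1/6
S = 1/6
C² = P²·S² = 4/5 ; C = +0.894427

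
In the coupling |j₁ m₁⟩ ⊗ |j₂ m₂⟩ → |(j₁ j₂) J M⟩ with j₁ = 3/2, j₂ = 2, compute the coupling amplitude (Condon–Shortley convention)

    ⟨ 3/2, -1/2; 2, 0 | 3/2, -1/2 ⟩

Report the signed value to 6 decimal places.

-0.447214  (= −√(1/5))

triangle: 2!×1!×2!/6! = 4/720
(j±m)!: 1!×2!×2!×2!×1!×2! = 16
prefactor² = (2J+1)×Δ×N² = 16/45
  k=1: −1/(1!×1!×1!×1!×0!×1!) = -1
  k=2: +1/(2!×0!×0!×0!×1!×2!) = 1/4
Σ = -3/4  ⇒  CG² = 16/45×(-3/4)² = 1/5
CG = −√(1/5) = -0.447214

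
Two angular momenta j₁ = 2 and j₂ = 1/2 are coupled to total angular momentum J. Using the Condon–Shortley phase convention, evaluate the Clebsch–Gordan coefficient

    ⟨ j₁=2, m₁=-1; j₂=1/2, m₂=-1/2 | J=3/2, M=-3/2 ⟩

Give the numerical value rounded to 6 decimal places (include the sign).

triangle: 1!·3!·0!/5! = 6/120
(j±m)!: 1!·3!·0!·1!·0!·3! = 36
prefactor² = (2J+1)·Δ·N² = 36/5
  k=0: +1/(0!·1!·3!·0!·0!·0!) = 1/6
Σ = 1/6  ⇒  CG² = 36/5·1/6² = 1/5
CG = +√(1/5) = +0.447214

+√(1/5) ≈ +0.447214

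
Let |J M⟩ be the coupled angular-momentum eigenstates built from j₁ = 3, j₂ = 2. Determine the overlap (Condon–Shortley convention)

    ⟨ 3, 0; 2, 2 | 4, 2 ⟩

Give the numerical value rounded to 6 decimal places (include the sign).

-0.654654

√[9·1!5!3!/10! · 3!3!4!0!6!2!] = √(15552/7)
  +(−1)^1/∏(1,0,2,3,3,0)! = -1/72  (running -1/72)
⟨..|..⟩ = √(15552/7)·(-1/72) = -0.654654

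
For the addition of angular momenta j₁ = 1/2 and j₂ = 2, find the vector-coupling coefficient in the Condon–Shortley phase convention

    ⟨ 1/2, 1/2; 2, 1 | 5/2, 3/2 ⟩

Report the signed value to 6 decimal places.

j₁+j₂−J=0  J+j₁−j₂=1  J−j₁+j₂=4  j₁+j₂+J+1=6
(j₁±m₁, j₂±m₂, J±M) = (1,0,3,1,4,1)
P² = 144/5
sum k=0..0:
  [0] +1/6 = 1/6
S = 1/6
C² = P²·S² = 4/5 ; C = +0.894427

+0.894427  (= +√(4/5))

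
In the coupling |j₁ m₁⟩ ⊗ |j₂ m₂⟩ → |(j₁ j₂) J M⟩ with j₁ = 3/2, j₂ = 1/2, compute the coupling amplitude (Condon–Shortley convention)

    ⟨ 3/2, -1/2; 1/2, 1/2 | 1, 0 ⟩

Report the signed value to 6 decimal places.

j₁+j₂−J=1  J+j₁−j₂=2  J−j₁+j₂=0  j₁+j₂+J+1=4
(j₁±m₁, j₂±m₂, J±M) = (1,2,1,0,1,1)
P² = 1/2
sum k=1..1:
  [1] −1/1 = -1
S = -1
C² = P²·S² = 1/2 ; C = -0.707107

−√(1/2) ≈ -0.707107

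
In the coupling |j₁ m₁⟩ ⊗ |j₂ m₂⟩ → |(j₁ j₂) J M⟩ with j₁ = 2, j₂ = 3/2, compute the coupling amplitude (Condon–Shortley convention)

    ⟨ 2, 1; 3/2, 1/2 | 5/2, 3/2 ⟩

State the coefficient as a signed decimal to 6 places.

triangle: 1!*3!*2!/7! = 12/5040
(j±m)!: 3!*1!*2!*1!*4!*1! = 288
prefactor² = (2J+1)*Δ*N² = 144/35
  k=0: +1/(0!*1!*1!*2!*2!*0!) = 1/4
  k=1: −1/(1!*0!*0!*1!*3!*1!) = -1/6
Σ = 1/12  ⇒  CG² = 144/35*1/12² = 1/35
CG = +√(1/35) = +0.169031

+0.169031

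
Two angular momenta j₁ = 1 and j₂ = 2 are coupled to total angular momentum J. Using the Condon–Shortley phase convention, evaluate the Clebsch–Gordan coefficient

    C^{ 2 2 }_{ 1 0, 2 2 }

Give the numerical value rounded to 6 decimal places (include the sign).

triangle: 1!×1!×3!/6! = 6/720
(j±m)!: 1!×1!×4!×0!×4!×0! = 576
prefactor² = (2J+1)×Δ×N² = 24
  k=1: −1/(1!×0!×0!×3!×1!×0!) = -1/6
Σ = -1/6  ⇒  CG² = 24×(-1/6)² = 2/3
CG = −√(2/3) = -0.816497

-0.816497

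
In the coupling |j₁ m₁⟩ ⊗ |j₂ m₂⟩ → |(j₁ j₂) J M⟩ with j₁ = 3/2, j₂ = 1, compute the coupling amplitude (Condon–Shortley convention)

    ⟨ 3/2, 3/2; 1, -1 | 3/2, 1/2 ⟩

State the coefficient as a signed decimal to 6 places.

j₁+j₂−J=1  J+j₁−j₂=2  J−j₁+j₂=1  j₁+j₂+J+1=5
(j₁±m₁, j₂±m₂, J±M) = (3,0,0,2,2,1)
P² = 8/5
sum k=0..0:
  [0] +1/2 = 1/2
S = 1/2
C² = P²·S² = 2/5 ; C = +0.632456

+0.632456  (= +√(2/5))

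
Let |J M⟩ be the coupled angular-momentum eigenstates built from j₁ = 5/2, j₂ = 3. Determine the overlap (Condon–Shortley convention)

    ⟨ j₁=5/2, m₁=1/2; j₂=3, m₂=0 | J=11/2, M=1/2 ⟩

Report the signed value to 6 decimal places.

+√(100/231) ≈ +0.657952

j₁+j₂−J=0  J+j₁−j₂=5  J−j₁+j₂=6  j₁+j₂+J+1=12
(j₁±m₁, j₂±m₂, J±M) = (3,2,3,3,6,5)
P² = 6220800/77
sum k=0..0:
  [0] +1/432 = 1/432
S = 1/432
C² = P²·S² = 100/231 ; C = +0.657952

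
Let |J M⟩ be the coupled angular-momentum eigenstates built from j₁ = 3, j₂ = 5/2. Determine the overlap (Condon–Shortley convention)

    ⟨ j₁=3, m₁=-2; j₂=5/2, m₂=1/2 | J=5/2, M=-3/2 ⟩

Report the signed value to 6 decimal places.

triangle: 3!×3!×2!/9! = 72/362880
(j±m)!: 1!×5!×3!×2!×1!×4! = 34560
prefactor² = (2J+1)×Δ×N² = 288/7
  k=2: +1/(2!×1!×3!×1!×0!×1!) = 1/12
  k=3: −1/(3!×0!×2!×0!×1!×2!) = -1/24
Σ = 1/24  ⇒  CG² = 288/7×1/24² = 1/14
CG = +√(1/14) = +0.267261

+√(1/14) ≈ +0.267261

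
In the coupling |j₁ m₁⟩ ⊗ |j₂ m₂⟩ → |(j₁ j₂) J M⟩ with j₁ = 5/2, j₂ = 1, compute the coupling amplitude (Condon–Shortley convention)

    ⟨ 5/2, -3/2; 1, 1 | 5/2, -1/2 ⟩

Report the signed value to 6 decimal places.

triangle: 1!×4!×1!/7! = 24/5040
(j±m)!: 1!×4!×2!×0!×2!×3! = 576
prefactor² = (2J+1)×Δ×N² = 576/35
  k=1: −1/(1!×0!×3!×1!×1!×0!) = -1/6
Σ = -1/6  ⇒  CG² = 576/35×(-1/6)² = 16/35
CG = −√(16/35) = -0.676123

−√(16/35) ≈ -0.676123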